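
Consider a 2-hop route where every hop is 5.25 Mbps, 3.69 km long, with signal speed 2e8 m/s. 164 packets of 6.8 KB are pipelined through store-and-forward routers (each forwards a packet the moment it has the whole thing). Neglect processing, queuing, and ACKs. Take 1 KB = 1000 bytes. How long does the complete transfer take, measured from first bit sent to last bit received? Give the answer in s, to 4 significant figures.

Per-hop transmission t_tx = L/R = 54400/5250000 = 0.0103619 s.
Per-hop propagation t_prop = 3690/200000000 = 1.845e-05 s.
Pipeline fill: first packet needs 2·t_tx to clear all hops; remaining 163 packets each add one t_tx.
Total = (2+164-1)·t_tx + 2·t_prop = 165·0.0103619 + 2·1.845e-05 = 1.710 s.

1.710 s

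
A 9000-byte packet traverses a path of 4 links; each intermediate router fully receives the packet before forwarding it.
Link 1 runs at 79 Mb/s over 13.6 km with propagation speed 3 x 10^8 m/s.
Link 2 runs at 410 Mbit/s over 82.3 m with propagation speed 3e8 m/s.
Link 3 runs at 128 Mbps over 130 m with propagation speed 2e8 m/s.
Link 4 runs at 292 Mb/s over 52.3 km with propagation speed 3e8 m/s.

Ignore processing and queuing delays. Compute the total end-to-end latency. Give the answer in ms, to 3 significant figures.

L = 9000 × 8 = 72000 bits.
Transmission delays (L/R per hop): 0.911392, 0.17561, 0.5625, 0.246575 ms; sum = 1.89608 ms.
Propagation delays (d/s per hop): 0.0453333, 0.000274333, 0.00065, 0.174333 ms; sum = 0.220591 ms.
End-to-end = 2.12 ms.

2.12 ms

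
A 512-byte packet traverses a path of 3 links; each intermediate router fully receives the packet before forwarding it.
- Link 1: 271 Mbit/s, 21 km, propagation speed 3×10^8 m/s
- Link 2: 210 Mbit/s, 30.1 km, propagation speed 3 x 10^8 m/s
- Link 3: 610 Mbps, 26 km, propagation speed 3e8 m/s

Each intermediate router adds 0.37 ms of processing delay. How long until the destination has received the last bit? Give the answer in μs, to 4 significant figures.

1038 μs

L = 512 × 8 = 4096 bits.
Transmission delays (L/R per hop): 15.1144, 19.5048, 6.71475 μs; sum = 41.3339 μs.
Propagation delays (d/s per hop): 70, 100.333, 86.6667 μs; sum = 257 μs.
Processing at 2 router(s): 2 × 0.37 ms = 740 μs.
End-to-end = 1038 μs.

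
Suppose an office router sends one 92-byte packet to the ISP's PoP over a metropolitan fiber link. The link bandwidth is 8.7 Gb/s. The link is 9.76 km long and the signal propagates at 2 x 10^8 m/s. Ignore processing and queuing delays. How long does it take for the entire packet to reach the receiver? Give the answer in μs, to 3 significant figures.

L = 92 × 8 = 736 bits.
Transmission delay = L/R = 736 / 8700000000 = 0.0845977 μs.
Propagation delay = d/s = 9760 m / 200000000 m/s = 48.8 μs.
Total = 48.9 μs.

48.9 μs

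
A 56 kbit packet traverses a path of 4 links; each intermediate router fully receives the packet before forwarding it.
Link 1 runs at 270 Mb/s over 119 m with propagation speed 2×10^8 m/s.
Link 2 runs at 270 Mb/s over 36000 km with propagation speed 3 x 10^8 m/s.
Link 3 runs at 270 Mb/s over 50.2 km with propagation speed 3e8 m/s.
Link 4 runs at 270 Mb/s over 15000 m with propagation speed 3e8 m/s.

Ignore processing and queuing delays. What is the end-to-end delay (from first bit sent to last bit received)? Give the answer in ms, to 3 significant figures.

121 ms

L = 56000 bits.
Transmission delay per hop = L/R = 56000/270000000 = 0.207407 ms; 4 hops → 0.82963 ms.
Propagation delays (d/s per hop): 0.000595, 120, 0.167333, 0.05 ms; sum = 120.218 ms.
End-to-end = 121 ms.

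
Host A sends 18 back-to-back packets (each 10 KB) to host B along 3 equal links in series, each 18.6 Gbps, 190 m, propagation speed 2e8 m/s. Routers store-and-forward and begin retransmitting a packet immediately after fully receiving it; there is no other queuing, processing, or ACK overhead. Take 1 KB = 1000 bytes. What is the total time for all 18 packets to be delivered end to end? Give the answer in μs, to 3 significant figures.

Per-hop transmission t_tx = L/R = 80000/18600000000 = 4.30108 μs.
Per-hop propagation t_prop = 190/200000000 = 0.95 μs.
Pipeline fill: first packet needs 3·t_tx to clear all hops; remaining 17 packets each add one t_tx.
Total = (3+18-1)·t_tx + 3·t_prop = 20·4.30108 + 3·0.95 = 88.9 μs.

88.9 μs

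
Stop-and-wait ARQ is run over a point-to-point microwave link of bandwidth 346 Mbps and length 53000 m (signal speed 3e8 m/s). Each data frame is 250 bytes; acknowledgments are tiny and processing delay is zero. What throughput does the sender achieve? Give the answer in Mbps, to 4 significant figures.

t_tx = L/R = 2000/346000000 = 5.78035e-06 s.
t_prop = 53000/300000000 = 0.000176667 s; RTT = 0.000353333 s.
Cycle = t_tx + RTT = 0.000359114 s.
Throughput = L / cycle = 2000 / 0.000359114 = 5.569 Mbps.

5.569 Mbps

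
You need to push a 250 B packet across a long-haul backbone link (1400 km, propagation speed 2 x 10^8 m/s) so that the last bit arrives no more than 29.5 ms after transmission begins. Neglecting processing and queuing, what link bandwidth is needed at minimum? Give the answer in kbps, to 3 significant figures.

88.9 kbps

L = 2000 bits.
Propagation delay = 1400000 / 200000000 = 7 ms.
Transmission budget = 29.5 − 7 = 22.5 ms.
R ≥ L / t_tx = 2000 bits / 0.0225 s = 88.9 kbps.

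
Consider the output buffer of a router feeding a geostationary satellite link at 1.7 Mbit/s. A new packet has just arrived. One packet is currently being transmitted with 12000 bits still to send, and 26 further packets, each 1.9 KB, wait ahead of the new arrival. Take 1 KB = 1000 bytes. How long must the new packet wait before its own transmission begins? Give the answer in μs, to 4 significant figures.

239500 μs

Each queued packet: L/R = 15200/1700000 = 8941.18 μs.
26 queued → 232471 μs.
Plus remaining 12000 bits of current packet: 7058.82 μs.
Queuing delay = 239500 μs.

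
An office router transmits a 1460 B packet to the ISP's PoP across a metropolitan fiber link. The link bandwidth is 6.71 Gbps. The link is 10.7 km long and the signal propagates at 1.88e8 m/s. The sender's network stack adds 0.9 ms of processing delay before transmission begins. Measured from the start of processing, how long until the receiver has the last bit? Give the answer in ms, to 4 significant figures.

0.9587 ms

L = 1460 × 8 = 11680 bits.
Transmission delay = L/R = 11680 / 6710000000 = 0.00174069 ms.
Propagation delay = d/s = 10700 m / 188000000 m/s = 0.0569149 ms.
Plus processing delay 0.9 ms = 0.9 ms.
Total = 0.9587 ms.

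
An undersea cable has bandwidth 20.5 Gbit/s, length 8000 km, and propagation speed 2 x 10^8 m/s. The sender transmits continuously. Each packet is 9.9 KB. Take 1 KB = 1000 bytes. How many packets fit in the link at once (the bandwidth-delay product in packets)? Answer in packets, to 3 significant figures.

10400 packets

Propagation delay = 8000000 / 200000000 = 0.04 s.
BDP = R × t_prop = 20500000000 × 0.04 = 820000000 bits.
In packets of 79200 bits: 10400 packets.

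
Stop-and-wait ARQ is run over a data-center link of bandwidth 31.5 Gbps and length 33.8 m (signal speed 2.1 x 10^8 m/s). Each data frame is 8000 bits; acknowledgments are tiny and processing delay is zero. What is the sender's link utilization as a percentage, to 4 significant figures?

44.10 %

t_tx = L/R = 8000/31500000000 = 2.53968e-07 s.
t_prop = 33.8/210000000 = 1.60952e-07 s; RTT = 3.21905e-07 s.
Cycle = t_tx + RTT = 5.75873e-07 s.
Utilization = t_tx / cycle = 2.53968e-07/5.75873e-07 = 44.10 %.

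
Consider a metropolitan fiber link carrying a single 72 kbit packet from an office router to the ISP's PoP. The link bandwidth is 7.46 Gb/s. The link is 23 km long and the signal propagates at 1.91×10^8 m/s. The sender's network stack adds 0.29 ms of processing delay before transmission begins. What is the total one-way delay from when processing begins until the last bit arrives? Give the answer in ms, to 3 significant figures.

0.420 ms

L = 72000 bits.
Transmission delay = L/R = 72000 / 7460000000 = 0.00965147 ms.
Propagation delay = d/s = 23000 m / 191000000 m/s = 0.120419 ms.
Plus processing delay 0.29 ms = 0.29 ms.
Total = 0.420 ms.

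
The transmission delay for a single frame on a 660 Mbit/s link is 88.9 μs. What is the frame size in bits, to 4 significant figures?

58670 bits

L = R × t_tx = 660000000 b/s × 8.89e-05 s = 58674 bits.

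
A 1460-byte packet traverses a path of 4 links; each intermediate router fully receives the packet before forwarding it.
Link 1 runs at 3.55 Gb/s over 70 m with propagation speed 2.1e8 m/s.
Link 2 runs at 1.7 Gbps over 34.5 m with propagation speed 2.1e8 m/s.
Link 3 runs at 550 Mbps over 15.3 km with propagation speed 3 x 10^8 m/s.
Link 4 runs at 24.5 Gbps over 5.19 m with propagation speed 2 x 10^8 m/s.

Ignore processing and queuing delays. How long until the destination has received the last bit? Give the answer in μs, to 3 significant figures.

83.4 μs

L = 1460 × 8 = 11680 bits.
Transmission delays (L/R per hop): 3.29014, 6.87059, 21.2364, 0.476735 μs; sum = 31.8738 μs.
Propagation delays (d/s per hop): 0.333333, 0.164286, 51, 0.02595 μs; sum = 51.5236 μs.
End-to-end = 83.4 μs.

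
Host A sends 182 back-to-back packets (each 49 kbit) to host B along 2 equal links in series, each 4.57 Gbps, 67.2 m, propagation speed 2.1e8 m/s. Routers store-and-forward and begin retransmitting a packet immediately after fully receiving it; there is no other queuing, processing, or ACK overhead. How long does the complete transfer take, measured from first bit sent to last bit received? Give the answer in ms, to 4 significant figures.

Per-hop transmission t_tx = L/R = 49000/4570000000 = 0.0107221 ms.
Per-hop propagation t_prop = 67.2/210000000 = 0.00032 ms.
Pipeline fill: first packet needs 2·t_tx to clear all hops; remaining 181 packets each add one t_tx.
Total = (2+182-1)·t_tx + 2·t_prop = 183·0.0107221 + 2·0.00032 = 1.963 ms.

1.963 ms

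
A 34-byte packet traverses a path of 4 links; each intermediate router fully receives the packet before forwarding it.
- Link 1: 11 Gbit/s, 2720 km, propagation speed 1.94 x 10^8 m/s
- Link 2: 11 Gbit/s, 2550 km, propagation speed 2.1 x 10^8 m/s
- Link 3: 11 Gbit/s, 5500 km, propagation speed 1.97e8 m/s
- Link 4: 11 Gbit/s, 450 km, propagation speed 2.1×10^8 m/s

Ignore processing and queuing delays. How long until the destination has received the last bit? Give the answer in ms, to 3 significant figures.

56.2 ms

L = 34 × 8 = 272 bits.
Transmission delay per hop = L/R = 272/11000000000 = 2.47273e-05 ms; 4 hops → 9.89091e-05 ms.
Propagation delays (d/s per hop): 14.0206, 12.1429, 27.9188, 2.14286 ms; sum = 56.2251 ms.
End-to-end = 56.2 ms.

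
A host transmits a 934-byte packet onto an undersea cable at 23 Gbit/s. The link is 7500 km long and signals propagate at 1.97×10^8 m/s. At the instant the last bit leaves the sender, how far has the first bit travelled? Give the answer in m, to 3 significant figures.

64.0 m

t_tx = L/R = 7472/23000000000 = 3.2487e-07 s.
Distance = s × t_tx = 197000000 × 3.2487e-07 = 64.0 m.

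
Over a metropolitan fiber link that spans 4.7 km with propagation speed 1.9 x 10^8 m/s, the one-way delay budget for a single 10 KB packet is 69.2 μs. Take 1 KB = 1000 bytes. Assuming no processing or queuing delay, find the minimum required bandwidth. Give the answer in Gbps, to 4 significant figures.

L = 80000 bits.
Propagation delay = 4700 / 190000000 = 24.7368 μs.
Transmission budget = 69.2 − 24.7368 = 44.4632 μs.
R ≥ L / t_tx = 80000 bits / 4.44632e-05 s = 1.799 Gbps.

1.799 Gbps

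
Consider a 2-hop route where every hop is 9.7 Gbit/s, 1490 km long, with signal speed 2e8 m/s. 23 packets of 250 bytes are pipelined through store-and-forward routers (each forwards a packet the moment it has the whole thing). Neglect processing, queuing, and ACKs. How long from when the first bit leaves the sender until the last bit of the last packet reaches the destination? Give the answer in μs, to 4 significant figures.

Per-hop transmission t_tx = L/R = 2000/9700000000 = 0.206186 μs.
Per-hop propagation t_prop = 1490000/200000000 = 7450 μs.
Pipeline fill: first packet needs 2·t_tx to clear all hops; remaining 22 packets each add one t_tx.
Total = (2+23-1)·t_tx + 2·t_prop = 24·0.206186 + 2·7450 = 14900 μs.

14900 μs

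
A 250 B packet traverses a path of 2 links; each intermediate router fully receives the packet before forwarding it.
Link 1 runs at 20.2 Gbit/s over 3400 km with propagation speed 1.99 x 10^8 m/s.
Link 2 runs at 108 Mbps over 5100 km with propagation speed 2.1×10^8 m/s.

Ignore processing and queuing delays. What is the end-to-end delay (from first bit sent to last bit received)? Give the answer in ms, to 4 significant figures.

L = 250 × 8 = 2000 bits.
Transmission delays (L/R per hop): 9.90099e-05, 0.0185185 ms; sum = 0.0186175 ms.
Propagation delays (d/s per hop): 17.0854, 24.2857 ms; sum = 41.3711 ms.
End-to-end = 41.39 ms.

41.39 ms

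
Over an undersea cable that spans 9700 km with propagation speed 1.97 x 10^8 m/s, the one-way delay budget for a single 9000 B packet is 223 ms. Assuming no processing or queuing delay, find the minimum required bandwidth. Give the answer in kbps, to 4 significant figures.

L = 72000 bits.
Propagation delay = 9700000 / 197000000 = 49.2386 ms.
Transmission budget = 223 − 49.2386 = 173.761 ms.
R ≥ L / t_tx = 72000 bits / 0.173761 s = 414.4 kbps.

414.4 kbps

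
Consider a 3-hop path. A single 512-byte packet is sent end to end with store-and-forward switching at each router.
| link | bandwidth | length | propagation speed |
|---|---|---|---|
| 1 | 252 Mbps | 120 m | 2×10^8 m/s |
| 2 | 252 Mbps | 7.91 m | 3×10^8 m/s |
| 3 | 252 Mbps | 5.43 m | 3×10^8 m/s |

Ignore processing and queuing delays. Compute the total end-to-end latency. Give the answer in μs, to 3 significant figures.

L = 512 × 8 = 4096 bits.
Transmission delay per hop = L/R = 4096/252000000 = 16.254 μs; 3 hops → 48.7619 μs.
Propagation delays (d/s per hop): 0.6, 0.0263667, 0.0181 μs; sum = 0.644467 μs.
End-to-end = 49.4 μs.

49.4 μs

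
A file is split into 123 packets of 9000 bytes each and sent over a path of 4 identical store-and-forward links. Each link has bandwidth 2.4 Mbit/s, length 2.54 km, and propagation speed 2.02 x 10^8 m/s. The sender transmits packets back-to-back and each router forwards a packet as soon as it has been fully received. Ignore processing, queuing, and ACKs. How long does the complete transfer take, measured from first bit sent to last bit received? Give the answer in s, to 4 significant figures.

3.780 s

Per-hop transmission t_tx = L/R = 72000/2400000 = 0.03 s.
Per-hop propagation t_prop = 2540/202000000 = 1.25743e-05 s.
Pipeline fill: first packet needs 4·t_tx to clear all hops; remaining 122 packets each add one t_tx.
Total = (4+123-1)·t_tx + 4·t_prop = 126·0.03 + 4·1.25743e-05 = 3.780 s.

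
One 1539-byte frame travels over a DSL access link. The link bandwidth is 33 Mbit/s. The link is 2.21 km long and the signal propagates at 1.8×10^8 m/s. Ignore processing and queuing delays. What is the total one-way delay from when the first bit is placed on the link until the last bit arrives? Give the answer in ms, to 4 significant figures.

L = 1539 × 8 = 12312 bits.
Transmission delay = L/R = 12312 / 33000000 = 0.373091 ms.
Propagation delay = d/s = 2210 m / 180000000 m/s = 0.0122778 ms.
Total = 0.3854 ms.

0.3854 ms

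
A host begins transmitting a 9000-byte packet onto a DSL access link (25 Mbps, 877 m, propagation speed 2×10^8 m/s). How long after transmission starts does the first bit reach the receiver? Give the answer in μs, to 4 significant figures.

First bit experiences only propagation delay: d/s = 877/200000000 = 4.385 μs.

4.385 μs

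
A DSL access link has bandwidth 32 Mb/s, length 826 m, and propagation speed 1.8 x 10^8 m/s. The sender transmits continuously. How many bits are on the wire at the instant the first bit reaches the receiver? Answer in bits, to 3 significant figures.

147 bits

Propagation delay = 826 / 180000000 = 4.58889e-06 s.
BDP = R × t_prop = 32000000 × 4.58889e-06 = 146.844 bits.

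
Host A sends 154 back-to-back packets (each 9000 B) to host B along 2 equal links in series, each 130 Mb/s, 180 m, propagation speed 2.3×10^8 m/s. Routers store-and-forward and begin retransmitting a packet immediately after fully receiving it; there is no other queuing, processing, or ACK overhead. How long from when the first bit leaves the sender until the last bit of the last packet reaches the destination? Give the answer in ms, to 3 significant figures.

Per-hop transmission t_tx = L/R = 72000/130000000 = 0.553846 ms.
Per-hop propagation t_prop = 180/2.3e+08 = 0.000782609 ms.
Pipeline fill: first packet needs 2·t_tx to clear all hops; remaining 153 packets each add one t_tx.
Total = (2+154-1)·t_tx + 2·t_prop = 155·0.553846 + 2·0.000782609 = 85.8 ms.

85.8 ms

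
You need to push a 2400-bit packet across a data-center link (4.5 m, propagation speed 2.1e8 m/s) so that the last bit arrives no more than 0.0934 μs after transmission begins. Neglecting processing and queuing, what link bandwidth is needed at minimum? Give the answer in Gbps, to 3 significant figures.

Propagation delay = 4.5 / 210000000 = 0.0214286 μs.
Transmission budget = 0.0934 − 0.0214286 = 0.0719714 μs.
R ≥ L / t_tx = 2400 bits / 7.19714e-08 s = 33.3 Gbps.

33.3 Gbps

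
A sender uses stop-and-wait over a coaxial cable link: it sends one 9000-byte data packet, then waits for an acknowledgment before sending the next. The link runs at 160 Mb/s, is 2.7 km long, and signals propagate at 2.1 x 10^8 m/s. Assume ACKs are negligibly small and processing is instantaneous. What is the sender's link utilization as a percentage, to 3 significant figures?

t_tx = L/R = 72000/160000000 = 0.00045 s.
t_prop = 2700/210000000 = 1.28571e-05 s; RTT = 2.57143e-05 s.
Cycle = t_tx + RTT = 0.000475714 s.
Utilization = t_tx / cycle = 0.00045/0.000475714 = 94.6 %.

94.6 %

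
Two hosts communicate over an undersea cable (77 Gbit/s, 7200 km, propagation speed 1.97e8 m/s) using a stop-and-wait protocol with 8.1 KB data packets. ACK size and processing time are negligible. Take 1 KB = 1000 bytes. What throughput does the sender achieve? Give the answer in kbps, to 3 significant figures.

886 kbps

t_tx = L/R = 64800/77000000000 = 8.41558e-07 s.
t_prop = 7200000/197000000 = 0.0365482 s; RTT = 0.0730964 s.
Cycle = t_tx + RTT = 0.0730973 s.
Throughput = L / cycle = 64800 / 0.0730973 = 886 kbps.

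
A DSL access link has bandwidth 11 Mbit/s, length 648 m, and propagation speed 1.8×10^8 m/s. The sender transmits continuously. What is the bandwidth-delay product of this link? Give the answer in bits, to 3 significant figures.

Propagation delay = 648 / 180000000 = 3.6e-06 s.
BDP = R × t_prop = 11000000 × 3.6e-06 = 39.6 bits.

39.6 bits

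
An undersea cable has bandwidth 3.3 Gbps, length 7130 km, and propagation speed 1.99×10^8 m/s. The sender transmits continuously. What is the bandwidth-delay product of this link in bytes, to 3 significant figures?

Propagation delay = 7130000 / 199000000 = 0.0358291 s.
BDP = R × t_prop = 3300000000 × 0.0358291 = 118236000 bits.
In bytes: 118236000/8 = 14800000 bytes.

14800000 bytes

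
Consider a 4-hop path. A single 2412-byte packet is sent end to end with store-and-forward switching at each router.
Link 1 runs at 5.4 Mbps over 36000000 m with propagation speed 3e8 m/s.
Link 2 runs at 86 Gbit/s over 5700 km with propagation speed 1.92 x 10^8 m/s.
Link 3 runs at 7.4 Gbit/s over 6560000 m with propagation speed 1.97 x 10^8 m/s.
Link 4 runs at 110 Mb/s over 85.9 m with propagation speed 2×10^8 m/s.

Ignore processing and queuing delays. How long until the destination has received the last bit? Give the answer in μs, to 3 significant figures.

187000 μs

L = 2412 × 8 = 19296 bits.
Transmission delays (L/R per hop): 3573.33, 0.224372, 2.60757, 175.418 μs; sum = 3751.58 μs.
Propagation delays (d/s per hop): 120000, 29687.5, 33299.5, 0.4295 μs; sum = 182987 μs.
End-to-end = 187000 μs.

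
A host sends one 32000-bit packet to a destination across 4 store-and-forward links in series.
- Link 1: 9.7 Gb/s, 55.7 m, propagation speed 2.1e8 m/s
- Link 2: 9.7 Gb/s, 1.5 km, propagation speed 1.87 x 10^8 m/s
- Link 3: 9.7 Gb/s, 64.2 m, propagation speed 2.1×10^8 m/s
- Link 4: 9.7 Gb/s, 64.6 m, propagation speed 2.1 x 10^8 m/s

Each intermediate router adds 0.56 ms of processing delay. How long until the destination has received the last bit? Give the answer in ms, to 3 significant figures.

1.70 ms

Transmission delay per hop = L/R = 32000/9700000000 = 0.00329897 ms; 4 hops → 0.0131959 ms.
Propagation delays (d/s per hop): 0.000265238, 0.00802139, 0.000305714, 0.000307619 ms; sum = 0.00889996 ms.
Processing at 3 router(s): 3 × 0.56 ms = 1.68 ms.
End-to-end = 1.70 ms.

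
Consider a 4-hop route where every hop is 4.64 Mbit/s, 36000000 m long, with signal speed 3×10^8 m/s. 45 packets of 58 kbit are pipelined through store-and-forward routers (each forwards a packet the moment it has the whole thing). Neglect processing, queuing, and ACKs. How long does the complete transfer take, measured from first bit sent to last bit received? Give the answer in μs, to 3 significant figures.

1080000 μs

Per-hop transmission t_tx = L/R = 58000/4640000 = 12500 μs.
Per-hop propagation t_prop = 36000000/300000000 = 120000 μs.
Pipeline fill: first packet needs 4·t_tx to clear all hops; remaining 44 packets each add one t_tx.
Total = (4+45-1)·t_tx + 4·t_prop = 48·12500 + 4·120000 = 1080000 μs.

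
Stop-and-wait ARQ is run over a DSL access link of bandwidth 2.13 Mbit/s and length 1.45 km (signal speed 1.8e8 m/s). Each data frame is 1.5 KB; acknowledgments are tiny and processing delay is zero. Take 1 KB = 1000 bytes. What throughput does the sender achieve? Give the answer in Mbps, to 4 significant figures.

t_tx = L/R = 12000/2130000 = 0.0056338 s.
t_prop = 1450/180000000 = 8.05556e-06 s; RTT = 1.61111e-05 s.
Cycle = t_tx + RTT = 0.00564991 s.
Throughput = L / cycle = 12000 / 0.00564991 = 2.124 Mbps.

2.124 Mbps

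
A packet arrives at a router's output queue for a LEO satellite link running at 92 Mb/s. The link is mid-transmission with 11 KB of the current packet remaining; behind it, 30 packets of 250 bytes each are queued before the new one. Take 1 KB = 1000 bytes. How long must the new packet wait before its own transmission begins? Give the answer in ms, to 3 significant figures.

Each queued packet: L/R = 2000/92000000 = 0.0217391 ms.
30 queued → 0.652174 ms.
Plus remaining 88000 bits of current packet: 0.956522 ms.
Queuing delay = 1.61 ms.

1.61 ms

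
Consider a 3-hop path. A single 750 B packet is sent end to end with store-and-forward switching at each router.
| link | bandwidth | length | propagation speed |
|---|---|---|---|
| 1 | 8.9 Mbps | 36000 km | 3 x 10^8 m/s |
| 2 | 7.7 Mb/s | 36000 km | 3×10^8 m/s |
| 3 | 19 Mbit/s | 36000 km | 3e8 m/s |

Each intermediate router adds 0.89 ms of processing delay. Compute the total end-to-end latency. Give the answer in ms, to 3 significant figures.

364 ms

L = 750 × 8 = 6000 bits.
Transmission delays (L/R per hop): 0.674157, 0.779221, 0.315789 ms; sum = 1.76917 ms.
Propagation delays (d/s per hop): 120, 120, 120 ms; sum = 360 ms.
Processing at 2 router(s): 2 × 0.89 ms = 1.78 ms.
End-to-end = 364 ms.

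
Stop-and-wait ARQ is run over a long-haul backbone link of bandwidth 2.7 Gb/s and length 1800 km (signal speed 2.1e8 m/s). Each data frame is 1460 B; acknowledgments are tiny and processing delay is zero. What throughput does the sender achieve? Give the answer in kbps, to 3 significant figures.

t_tx = L/R = 11680/2700000000 = 4.32593e-06 s.
t_prop = 1800000/210000000 = 0.00857143 s; RTT = 0.0171429 s.
Cycle = t_tx + RTT = 0.0171472 s.
Throughput = L / cycle = 11680 / 0.0171472 = 681 kbps.

681 kbps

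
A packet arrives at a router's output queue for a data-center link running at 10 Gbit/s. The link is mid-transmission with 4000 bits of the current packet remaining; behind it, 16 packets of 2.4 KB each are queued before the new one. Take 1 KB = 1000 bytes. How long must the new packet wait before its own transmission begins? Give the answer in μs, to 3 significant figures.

Each queued packet: L/R = 19200/10000000000 = 1.92 μs.
16 queued → 30.72 μs.
Plus remaining 4000 bits of current packet: 0.4 μs.
Queuing delay = 31.1 μs.

31.1 μs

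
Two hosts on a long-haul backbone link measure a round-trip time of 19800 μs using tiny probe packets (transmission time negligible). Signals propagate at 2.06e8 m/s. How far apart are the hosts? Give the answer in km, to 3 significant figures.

One-way propagation = RTT/2 = 9900 μs.
d = s × t = 206000000 × 0.0099 = 2040 km.

2040 km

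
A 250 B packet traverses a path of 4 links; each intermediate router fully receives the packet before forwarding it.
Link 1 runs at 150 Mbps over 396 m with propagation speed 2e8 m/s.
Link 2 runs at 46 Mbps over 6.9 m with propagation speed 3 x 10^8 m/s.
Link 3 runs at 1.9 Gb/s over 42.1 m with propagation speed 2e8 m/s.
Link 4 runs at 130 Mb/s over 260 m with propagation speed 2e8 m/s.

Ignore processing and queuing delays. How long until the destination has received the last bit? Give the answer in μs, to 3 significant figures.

76.8 μs

L = 250 × 8 = 2000 bits.
Transmission delays (L/R per hop): 13.3333, 43.4783, 1.05263, 15.3846 μs; sum = 73.2488 μs.
Propagation delays (d/s per hop): 1.98, 0.023, 0.2105, 1.3 μs; sum = 3.5135 μs.
End-to-end = 76.8 μs.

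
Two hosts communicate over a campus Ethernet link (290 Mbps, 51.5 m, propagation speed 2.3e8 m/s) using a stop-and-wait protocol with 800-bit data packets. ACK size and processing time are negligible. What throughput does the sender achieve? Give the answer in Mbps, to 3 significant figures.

249 Mbps

t_tx = L/R = 800/290000000 = 2.75862e-06 s.
t_prop = 51.5/2.3e+08 = 2.23913e-07 s; RTT = 4.47826e-07 s.
Cycle = t_tx + RTT = 3.20645e-06 s.
Throughput = L / cycle = 800 / 3.20645e-06 = 249 Mbps.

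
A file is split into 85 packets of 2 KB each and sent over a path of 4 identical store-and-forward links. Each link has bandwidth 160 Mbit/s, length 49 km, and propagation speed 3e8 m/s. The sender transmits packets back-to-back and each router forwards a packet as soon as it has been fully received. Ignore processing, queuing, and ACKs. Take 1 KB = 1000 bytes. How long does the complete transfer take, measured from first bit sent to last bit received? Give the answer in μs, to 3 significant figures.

Per-hop transmission t_tx = L/R = 16000/160000000 = 100 μs.
Per-hop propagation t_prop = 49000/300000000 = 163.333 μs.
Pipeline fill: first packet needs 4·t_tx to clear all hops; remaining 84 packets each add one t_tx.
Total = (4+85-1)·t_tx + 4·t_prop = 88·100 + 4·163.333 = 9450 μs.

9450 μs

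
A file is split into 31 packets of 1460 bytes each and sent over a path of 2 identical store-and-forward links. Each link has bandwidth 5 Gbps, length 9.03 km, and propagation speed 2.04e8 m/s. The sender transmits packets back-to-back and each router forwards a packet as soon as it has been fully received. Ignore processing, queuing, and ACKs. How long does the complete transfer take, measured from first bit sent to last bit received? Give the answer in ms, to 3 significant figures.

0.163 ms

Per-hop transmission t_tx = L/R = 11680/5000000000 = 0.002336 ms.
Per-hop propagation t_prop = 9030/204000000 = 0.0442647 ms.
Pipeline fill: first packet needs 2·t_tx to clear all hops; remaining 30 packets each add one t_tx.
Total = (2+31-1)·t_tx + 2·t_prop = 32·0.002336 + 2·0.0442647 = 0.163 ms.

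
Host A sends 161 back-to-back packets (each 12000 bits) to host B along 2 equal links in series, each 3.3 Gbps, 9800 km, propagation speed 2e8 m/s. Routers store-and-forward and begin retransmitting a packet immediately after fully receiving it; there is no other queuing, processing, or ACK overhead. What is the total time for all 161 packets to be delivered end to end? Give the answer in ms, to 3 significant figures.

Per-hop transmission t_tx = L/R = 12000/3300000000 = 0.00363636 ms.
Per-hop propagation t_prop = 9800000/200000000 = 49 ms.
Pipeline fill: first packet needs 2·t_tx to clear all hops; remaining 160 packets each add one t_tx.
Total = (2+161-1)·t_tx + 2·t_prop = 162·0.00363636 + 2·49 = 98.6 ms.

98.6 ms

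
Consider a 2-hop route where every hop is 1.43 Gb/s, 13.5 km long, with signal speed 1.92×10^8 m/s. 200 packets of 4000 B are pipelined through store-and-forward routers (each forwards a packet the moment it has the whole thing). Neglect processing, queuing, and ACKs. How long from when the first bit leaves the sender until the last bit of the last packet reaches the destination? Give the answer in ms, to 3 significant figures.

Per-hop transmission t_tx = L/R = 32000/1430000000 = 0.0223776 ms.
Per-hop propagation t_prop = 13500/192000000 = 0.0703125 ms.
Pipeline fill: first packet needs 2·t_tx to clear all hops; remaining 199 packets each add one t_tx.
Total = (2+200-1)·t_tx + 2·t_prop = 201·0.0223776 + 2·0.0703125 = 4.64 ms.

4.64 ms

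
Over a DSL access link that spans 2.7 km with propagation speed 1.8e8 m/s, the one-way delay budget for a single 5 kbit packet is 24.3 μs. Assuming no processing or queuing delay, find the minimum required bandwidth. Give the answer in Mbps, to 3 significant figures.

538 Mbps

Propagation delay = 2700 / 180000000 = 15 μs.
Transmission budget = 24.3 − 15 = 9.3 μs.
R ≥ L / t_tx = 5000 bits / 9.3e-06 s = 538 Mbps.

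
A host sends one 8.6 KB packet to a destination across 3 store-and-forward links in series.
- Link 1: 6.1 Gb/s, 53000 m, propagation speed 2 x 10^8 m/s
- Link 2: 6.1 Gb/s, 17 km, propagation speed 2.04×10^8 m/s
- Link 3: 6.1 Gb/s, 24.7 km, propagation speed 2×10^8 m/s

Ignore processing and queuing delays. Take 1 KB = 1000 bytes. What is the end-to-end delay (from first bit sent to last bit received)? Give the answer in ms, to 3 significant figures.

L = 68800 bits.
Transmission delay per hop = L/R = 68800/6100000000 = 0.0112787 ms; 3 hops → 0.0338361 ms.
Propagation delays (d/s per hop): 0.265, 0.0833333, 0.1235 ms; sum = 0.471833 ms.
End-to-end = 0.506 ms.

0.506 ms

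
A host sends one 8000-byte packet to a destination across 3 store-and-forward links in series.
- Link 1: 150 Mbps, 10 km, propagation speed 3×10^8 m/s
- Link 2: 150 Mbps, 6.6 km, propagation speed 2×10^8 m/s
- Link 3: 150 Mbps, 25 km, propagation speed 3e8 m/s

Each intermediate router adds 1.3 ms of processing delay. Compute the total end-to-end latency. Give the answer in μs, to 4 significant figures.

L = 8000 × 8 = 64000 bits.
Transmission delay per hop = L/R = 64000/150000000 = 426.667 μs; 3 hops → 1280 μs.
Propagation delays (d/s per hop): 33.3333, 33, 83.3333 μs; sum = 149.667 μs.
Processing at 2 router(s): 2 × 1.3 ms = 2600 μs.
End-to-end = 4030 μs.

4030 μs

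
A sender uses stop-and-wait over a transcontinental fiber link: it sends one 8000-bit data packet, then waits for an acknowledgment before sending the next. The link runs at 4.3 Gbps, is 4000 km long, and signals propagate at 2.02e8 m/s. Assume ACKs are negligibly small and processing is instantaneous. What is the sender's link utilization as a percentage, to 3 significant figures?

t_tx = L/R = 8000/4300000000 = 1.86047e-06 s.
t_prop = 4000000/202000000 = 0.019802 s; RTT = 0.039604 s.
Cycle = t_tx + RTT = 0.0396058 s.
Utilization = t_tx / cycle = 1.86047e-06/0.0396058 = 0.00470 %.

0.00470 %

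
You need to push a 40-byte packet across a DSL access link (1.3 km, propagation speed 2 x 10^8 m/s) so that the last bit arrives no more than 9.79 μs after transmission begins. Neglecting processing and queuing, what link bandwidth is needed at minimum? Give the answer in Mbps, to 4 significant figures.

97.26 Mbps

L = 320 bits.
Propagation delay = 1300 / 200000000 = 6.5 μs.
Transmission budget = 9.79 − 6.5 = 3.29 μs.
R ≥ L / t_tx = 320 bits / 3.29e-06 s = 97.26 Mbps.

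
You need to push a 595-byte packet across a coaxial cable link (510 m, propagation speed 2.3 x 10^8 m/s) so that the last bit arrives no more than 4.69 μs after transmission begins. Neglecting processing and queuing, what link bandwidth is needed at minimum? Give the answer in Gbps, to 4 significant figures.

1.925 Gbps

L = 4760 bits.
Propagation delay = 510 / 2.3e+08 = 2.21739 μs.
Transmission budget = 4.69 − 2.21739 = 2.47261 μs.
R ≥ L / t_tx = 4760 bits / 2.47261e-06 s = 1.925 Gbps.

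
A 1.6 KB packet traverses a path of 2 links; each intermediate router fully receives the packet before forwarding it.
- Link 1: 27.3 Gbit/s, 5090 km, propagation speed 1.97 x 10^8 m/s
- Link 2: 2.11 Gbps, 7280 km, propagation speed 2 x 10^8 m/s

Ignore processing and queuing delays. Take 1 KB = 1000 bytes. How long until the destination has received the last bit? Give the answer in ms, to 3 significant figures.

L = 12800 bits.
Transmission delays (L/R per hop): 0.000468864, 0.00606635 ms; sum = 0.00653522 ms.
Propagation delays (d/s per hop): 25.8376, 36.4 ms; sum = 62.2376 ms.
End-to-end = 62.2 ms.

62.2 ms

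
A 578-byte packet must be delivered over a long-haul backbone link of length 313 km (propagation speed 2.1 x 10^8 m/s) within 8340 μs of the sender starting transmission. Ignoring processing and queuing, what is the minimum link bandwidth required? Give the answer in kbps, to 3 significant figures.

675 kbps

L = 4624 bits.
Propagation delay = 313000 / 210000000 = 1490.48 μs.
Transmission budget = 8340 − 1490.48 = 6849.52 μs.
R ≥ L / t_tx = 4624 bits / 0.00684952 s = 675 kbps.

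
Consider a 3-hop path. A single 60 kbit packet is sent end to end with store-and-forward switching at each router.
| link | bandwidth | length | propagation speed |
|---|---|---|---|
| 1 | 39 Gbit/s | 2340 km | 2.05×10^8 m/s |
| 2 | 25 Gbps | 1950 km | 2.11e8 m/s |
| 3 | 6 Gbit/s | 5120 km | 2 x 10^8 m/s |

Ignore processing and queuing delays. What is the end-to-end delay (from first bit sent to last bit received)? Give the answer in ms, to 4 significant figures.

46.27 ms

L = 60000 bits.
Transmission delays (L/R per hop): 0.00153846, 0.0024, 0.01 ms; sum = 0.0139385 ms.
Propagation delays (d/s per hop): 11.4146, 9.24171, 25.6 ms; sum = 46.2563 ms.
End-to-end = 46.27 ms.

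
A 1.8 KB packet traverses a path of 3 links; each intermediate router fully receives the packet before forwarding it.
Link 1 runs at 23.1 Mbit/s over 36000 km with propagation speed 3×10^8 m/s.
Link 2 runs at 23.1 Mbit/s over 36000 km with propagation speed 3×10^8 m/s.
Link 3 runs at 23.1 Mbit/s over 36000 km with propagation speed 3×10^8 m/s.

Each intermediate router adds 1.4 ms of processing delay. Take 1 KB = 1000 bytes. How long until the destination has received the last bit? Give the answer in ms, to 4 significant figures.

L = 14400 bits.
Transmission delay per hop = L/R = 14400/23100000 = 0.623377 ms; 3 hops → 1.87013 ms.
Propagation delays (d/s per hop): 120, 120, 120 ms; sum = 360 ms.
Processing at 2 router(s): 2 × 1.4 ms = 2.8 ms.
End-to-end = 364.7 ms.

364.7 ms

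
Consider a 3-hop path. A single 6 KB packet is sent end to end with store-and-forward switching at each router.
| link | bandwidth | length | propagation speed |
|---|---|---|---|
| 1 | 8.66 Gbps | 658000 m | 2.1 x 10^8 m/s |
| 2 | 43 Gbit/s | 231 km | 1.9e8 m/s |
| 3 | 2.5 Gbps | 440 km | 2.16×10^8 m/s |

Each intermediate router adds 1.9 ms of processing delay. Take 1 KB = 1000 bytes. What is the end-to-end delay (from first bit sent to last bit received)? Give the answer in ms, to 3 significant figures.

L = 48000 bits.
Transmission delays (L/R per hop): 0.00554273, 0.00111628, 0.0192 ms; sum = 0.025859 ms.
Propagation delays (d/s per hop): 3.13333, 1.21579, 2.03704 ms; sum = 6.38616 ms.
Processing at 2 router(s): 2 × 1.9 ms = 3.8 ms.
End-to-end = 10.2 ms.

10.2 ms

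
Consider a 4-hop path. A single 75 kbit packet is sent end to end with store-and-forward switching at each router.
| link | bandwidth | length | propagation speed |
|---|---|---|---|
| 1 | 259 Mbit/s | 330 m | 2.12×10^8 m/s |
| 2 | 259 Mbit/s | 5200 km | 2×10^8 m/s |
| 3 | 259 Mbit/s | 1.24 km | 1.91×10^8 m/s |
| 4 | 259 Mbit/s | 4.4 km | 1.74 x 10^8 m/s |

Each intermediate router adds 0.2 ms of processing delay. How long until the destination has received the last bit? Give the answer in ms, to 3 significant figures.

27.8 ms

L = 75000 bits.
Transmission delay per hop = L/R = 75000/259000000 = 0.289575 ms; 4 hops → 1.1583 ms.
Propagation delays (d/s per hop): 0.0015566, 26, 0.00649215, 0.0252874 ms; sum = 26.0333 ms.
Processing at 3 router(s): 3 × 0.2 ms = 0.6 ms.
End-to-end = 27.8 ms.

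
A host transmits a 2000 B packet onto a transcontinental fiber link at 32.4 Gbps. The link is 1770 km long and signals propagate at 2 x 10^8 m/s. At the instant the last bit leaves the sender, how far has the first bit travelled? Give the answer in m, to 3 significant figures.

t_tx = L/R = 16000/32400000000 = 4.93827e-07 s.
Distance = s × t_tx = 200000000 × 4.93827e-07 = 98.8 m.

98.8 m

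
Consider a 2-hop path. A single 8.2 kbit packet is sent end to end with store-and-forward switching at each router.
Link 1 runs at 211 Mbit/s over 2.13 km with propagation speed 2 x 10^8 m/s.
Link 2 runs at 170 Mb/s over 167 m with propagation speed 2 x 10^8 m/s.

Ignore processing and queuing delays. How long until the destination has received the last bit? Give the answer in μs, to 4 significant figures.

L = 8200 bits.
Transmission delays (L/R per hop): 38.8626, 48.2353 μs; sum = 87.0979 μs.
Propagation delays (d/s per hop): 10.65, 0.835 μs; sum = 11.485 μs.
End-to-end = 98.58 μs.

98.58 μs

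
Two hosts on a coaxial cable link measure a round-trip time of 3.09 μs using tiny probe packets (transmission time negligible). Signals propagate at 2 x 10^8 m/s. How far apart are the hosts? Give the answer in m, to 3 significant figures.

One-way propagation = RTT/2 = 1.545 μs.
d = s × t = 200000000 × 1.545e-06 = 309 m.

309 m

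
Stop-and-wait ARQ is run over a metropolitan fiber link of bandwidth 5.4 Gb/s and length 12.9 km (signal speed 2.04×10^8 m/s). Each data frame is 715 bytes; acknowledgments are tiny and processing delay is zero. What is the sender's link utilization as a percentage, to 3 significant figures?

t_tx = L/R = 5720/5400000000 = 1.05926e-06 s.
t_prop = 12900/204000000 = 6.32353e-05 s; RTT = 0.000126471 s.
Cycle = t_tx + RTT = 0.00012753 s.
Utilization = t_tx / cycle = 1.05926e-06/0.00012753 = 0.831 %.

0.831 %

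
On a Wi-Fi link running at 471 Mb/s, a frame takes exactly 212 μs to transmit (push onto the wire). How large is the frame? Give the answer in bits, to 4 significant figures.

L = R × t_tx = 471000000 b/s × 0.000212 s = 99852 bits.

99850 bits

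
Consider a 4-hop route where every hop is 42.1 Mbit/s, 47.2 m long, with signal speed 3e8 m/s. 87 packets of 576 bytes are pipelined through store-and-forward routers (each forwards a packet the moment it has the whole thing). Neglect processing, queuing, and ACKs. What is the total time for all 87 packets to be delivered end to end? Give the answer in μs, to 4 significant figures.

Per-hop transmission t_tx = L/R = 4608/42100000 = 109.454 μs.
Per-hop propagation t_prop = 47.2/300000000 = 0.157333 μs.
Pipeline fill: first packet needs 4·t_tx to clear all hops; remaining 86 packets each add one t_tx.
Total = (4+87-1)·t_tx + 4·t_prop = 90·109.454 + 4·0.157333 = 9851 μs.

9851 μs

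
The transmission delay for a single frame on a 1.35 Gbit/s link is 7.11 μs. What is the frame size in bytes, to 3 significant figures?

1200 bytes

L = R × t_tx = 1350000000 b/s × 7.11e-06 s = 9598.5 bits.
In bytes: 9598.5 / 8 = 1200 bytes.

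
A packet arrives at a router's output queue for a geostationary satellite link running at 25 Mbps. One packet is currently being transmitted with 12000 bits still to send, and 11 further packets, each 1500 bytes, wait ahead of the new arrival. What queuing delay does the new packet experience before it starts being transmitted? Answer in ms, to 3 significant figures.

5.76 ms

Each queued packet: L/R = 12000/25000000 = 0.48 ms.
11 queued → 5.28 ms.
Plus remaining 12000 bits of current packet: 0.48 ms.
Queuing delay = 5.76 ms.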